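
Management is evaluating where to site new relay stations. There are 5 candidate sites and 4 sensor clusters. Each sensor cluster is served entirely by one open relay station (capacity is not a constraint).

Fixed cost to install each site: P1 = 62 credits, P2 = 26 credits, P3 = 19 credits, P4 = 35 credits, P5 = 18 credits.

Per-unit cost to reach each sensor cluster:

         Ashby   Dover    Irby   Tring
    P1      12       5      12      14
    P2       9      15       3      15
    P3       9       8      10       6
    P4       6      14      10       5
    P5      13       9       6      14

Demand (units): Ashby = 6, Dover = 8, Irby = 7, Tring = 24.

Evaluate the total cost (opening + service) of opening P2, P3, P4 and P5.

Each sensor cluster is assigned to its cheapest site among the open ones.
{P2, P3, P4, P5}: Ashby→P4 6·6=36, Dover→P3 8·8=64, Irby→P2 3·7=21, Tring→P4 5·24=120. Service 241; fixed 98; total 339.

Total cost: 339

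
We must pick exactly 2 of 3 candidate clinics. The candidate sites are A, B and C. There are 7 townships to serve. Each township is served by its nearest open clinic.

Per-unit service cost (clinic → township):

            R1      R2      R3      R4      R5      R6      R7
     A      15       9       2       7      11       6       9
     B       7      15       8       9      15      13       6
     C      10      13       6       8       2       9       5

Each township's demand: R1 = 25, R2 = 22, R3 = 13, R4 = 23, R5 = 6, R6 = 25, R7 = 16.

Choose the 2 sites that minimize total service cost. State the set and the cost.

Choose A and B; total service cost 872.

With exactly 2 open, each township uses its cheapest among the chosen.
{A, B}: R1→B 7·25=175, R2→A 9·22=198, R3→A 2·13=26, R4→A 7·23=161, R5→A 11·6=66, R6→A 6·25=150, R7→B 6·16=96. Service cost 872.
{A, C}: service cost 877
{B, C}: service cost 1040
Among all 3 size-2 choices, {A, B} is lowest.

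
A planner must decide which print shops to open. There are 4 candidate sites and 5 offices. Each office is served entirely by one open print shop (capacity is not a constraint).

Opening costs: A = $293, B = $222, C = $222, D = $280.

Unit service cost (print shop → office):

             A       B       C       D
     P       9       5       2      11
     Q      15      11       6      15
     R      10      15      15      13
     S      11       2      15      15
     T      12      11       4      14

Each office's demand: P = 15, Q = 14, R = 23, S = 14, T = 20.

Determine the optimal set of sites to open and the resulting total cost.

For any fixed open set, each office goes to its cheapest open site; total = fixed + service.
{C}: P→C 2·15=30, Q→C 6·14=84, R→C 15·23=345, S→C 15·14=210, T→C 4·20=80. Service 749; fixed 222; total 971.
{B, C}: P→C 2·15=30, Q→C 6·14=84, R→B 15·23=345, S→B 2·14=28, T→C 4·20=80. Service 567; fixed 444; total 1011.
{B}: P→B 5·15=75, Q→B 11·14=154, R→B 15·23=345, S→B 2·14=28, T→B 11·20=220. Service 822; fixed 222; total 1044.
{A, B, C, D}: service 452 + fixed 1017 = 1469
No other subset beats 971.

Open C only; minimum total cost 971.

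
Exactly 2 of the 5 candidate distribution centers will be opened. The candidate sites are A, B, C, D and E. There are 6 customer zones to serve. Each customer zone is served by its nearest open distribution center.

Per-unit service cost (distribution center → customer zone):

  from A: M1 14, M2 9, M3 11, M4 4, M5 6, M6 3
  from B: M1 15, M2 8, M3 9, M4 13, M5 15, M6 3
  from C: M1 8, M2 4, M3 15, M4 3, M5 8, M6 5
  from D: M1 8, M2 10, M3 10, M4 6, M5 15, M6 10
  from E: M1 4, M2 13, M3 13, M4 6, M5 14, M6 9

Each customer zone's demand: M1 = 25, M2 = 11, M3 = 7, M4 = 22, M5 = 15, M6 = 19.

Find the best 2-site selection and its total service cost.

With exactly 2 open, each customer zone uses its cheapest among the chosen.
{A, E}: M1→E 4·25=100, M2→A 9·11=99, M3→A 11·7=77, M4→A 4·22=88, M5→A 6·15=90, M6→A 3·19=57. Service cost 511.
{C, E}: service cost 516
{A, C}: service cost 534
Among all 10 size-2 choices, {A, E} is lowest.

Choose A and E; total service cost 511.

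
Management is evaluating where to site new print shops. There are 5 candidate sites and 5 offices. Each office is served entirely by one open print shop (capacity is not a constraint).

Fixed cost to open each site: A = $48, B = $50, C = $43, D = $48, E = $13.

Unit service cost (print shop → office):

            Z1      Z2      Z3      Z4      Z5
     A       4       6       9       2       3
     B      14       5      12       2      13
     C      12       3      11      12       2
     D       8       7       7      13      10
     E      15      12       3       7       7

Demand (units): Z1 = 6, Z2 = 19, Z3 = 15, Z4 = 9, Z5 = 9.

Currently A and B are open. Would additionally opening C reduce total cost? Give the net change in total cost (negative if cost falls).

Current service cost with {A, B}: 299.
Adding C: each office re-picks its cheapest; new service cost 252, saving 47.
Extra fixed cost: 43. Net change = 43 − 47 = -4.
(Totals: 397 → 393.)

Yes — net change −4 (cost falls by 4).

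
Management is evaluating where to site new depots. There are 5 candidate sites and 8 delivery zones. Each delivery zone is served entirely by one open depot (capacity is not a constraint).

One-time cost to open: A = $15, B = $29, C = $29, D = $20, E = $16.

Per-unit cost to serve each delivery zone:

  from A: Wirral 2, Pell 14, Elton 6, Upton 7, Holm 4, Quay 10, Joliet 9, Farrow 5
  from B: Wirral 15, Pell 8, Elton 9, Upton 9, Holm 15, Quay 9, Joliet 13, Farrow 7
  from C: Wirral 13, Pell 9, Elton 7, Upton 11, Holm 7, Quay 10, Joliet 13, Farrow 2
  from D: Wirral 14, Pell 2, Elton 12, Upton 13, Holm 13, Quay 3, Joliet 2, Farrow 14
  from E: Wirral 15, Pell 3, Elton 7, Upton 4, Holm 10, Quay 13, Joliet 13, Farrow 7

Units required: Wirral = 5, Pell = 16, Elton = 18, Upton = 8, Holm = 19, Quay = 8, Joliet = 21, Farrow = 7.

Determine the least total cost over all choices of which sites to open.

Minimum total cost: 410

For any fixed open set, each delivery zone goes to its cheapest open site; total = fixed + service.
{A, D, E}: Wirral→A 2·5=10, Pell→D 2·16=32, Elton→A 6·18=108, Upton→E 4·8=32, Holm→A 4·19=76, Quay→D 3·8=24, Joliet→D 2·21=42, Farrow→A 5·7=35. Service 359; fixed 51; total 410.
{A, C, D, E}: Wirral→A 2·5=10, Pell→D 2·16=32, Elton→A 6·18=108, Upton→E 4·8=32, Holm→A 4·19=76, Quay→D 3·8=24, Joliet→D 2·21=42, Farrow→C 2·7=14. Service 338; fixed 80; total 418.
{A, D}: service 383 + fixed 35 = 418
{A, B, C, D, E}: Wirral→A 2·5=10, Pell→D 2·16=32, Elton→A 6·18=108, Upton→E 4·8=32, Holm→A 4·19=76, Quay→D 3·8=24, Joliet→D 2·21=42, Farrow→C 2·7=14. Service 338; fixed 109; total 447.
No other subset beats 410.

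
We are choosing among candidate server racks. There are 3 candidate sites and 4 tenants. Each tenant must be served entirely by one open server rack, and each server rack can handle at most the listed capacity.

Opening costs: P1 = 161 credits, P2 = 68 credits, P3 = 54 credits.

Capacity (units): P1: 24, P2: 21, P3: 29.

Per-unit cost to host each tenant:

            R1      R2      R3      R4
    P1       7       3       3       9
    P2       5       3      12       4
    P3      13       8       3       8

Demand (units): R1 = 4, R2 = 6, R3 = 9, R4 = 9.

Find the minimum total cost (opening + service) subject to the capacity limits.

Minimum total cost: 223

Open {P2, P3}: R1→P2 5·4=20, R2→P2 3·6=18, R3→P3 3·9=27, R4→P2 4·9=36.
Loads: P2 carries 19/21, P3 carries 9/29. Service 101; fixed 122; total 223.
Next best feasible plan costs 253.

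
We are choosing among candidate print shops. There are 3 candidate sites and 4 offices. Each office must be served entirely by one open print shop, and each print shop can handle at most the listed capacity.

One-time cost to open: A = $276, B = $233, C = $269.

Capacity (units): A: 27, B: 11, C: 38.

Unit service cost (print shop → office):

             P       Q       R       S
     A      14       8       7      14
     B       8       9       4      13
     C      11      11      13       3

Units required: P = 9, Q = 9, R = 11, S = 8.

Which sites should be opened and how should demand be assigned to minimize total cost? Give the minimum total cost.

Minimum total cost: 634

Open {C}: P→C 11·9=99, Q→C 11·9=99, R→C 13·11=143, S→C 3·8=24.
Loads: C carries 37/38. Service 365; fixed 269; total 634.
Next best feasible plan costs 768.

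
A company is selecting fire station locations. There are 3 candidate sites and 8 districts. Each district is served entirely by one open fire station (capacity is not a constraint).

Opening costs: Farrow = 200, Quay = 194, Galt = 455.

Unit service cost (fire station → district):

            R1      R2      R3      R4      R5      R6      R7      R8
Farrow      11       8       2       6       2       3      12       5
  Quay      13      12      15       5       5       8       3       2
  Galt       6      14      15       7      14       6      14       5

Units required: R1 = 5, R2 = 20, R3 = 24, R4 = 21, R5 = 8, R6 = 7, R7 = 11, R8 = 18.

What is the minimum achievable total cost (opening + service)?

For any fixed open set, each district goes to its cheapest open site; total = fixed + service.
{Farrow}: R1→Farrow 11·5=55, R2→Farrow 8·20=160, R3→Farrow 2·24=48, R4→Farrow 6·21=126, R5→Farrow 2·8=16, R6→Farrow 3·7=21, R7→Farrow 12·11=132, R8→Farrow 5·18=90. Service 648; fixed 200; total 848.
{Farrow, Quay}: R1→Farrow 11·5=55, R2→Farrow 8·20=160, R3→Farrow 2·24=48, R4→Quay 5·21=105, R5→Farrow 2·8=16, R6→Farrow 3·7=21, R7→Quay 3·11=33, R8→Quay 2·18=36. Service 474; fixed 394; total 868.
{Quay}: R1→Quay 13·5=65, R2→Quay 12·20=240, R3→Quay 15·24=360, R4→Quay 5·21=105, R5→Quay 5·8=40, R6→Quay 8·7=56, R7→Quay 3·11=33, R8→Quay 2·18=36. Service 935; fixed 194; total 1129.
{Farrow, Quay, Galt}: R1→Galt 6·5=30, R2→Farrow 8·20=160, R3→Farrow 2·24=48, R4→Quay 5·21=105, R5→Farrow 2·8=16, R6→Farrow 3·7=21, R7→Quay 3·11=33, R8→Quay 2·18=36. Service 449; fixed 849; total 1298.
No other subset beats 848.

Minimum total cost: 848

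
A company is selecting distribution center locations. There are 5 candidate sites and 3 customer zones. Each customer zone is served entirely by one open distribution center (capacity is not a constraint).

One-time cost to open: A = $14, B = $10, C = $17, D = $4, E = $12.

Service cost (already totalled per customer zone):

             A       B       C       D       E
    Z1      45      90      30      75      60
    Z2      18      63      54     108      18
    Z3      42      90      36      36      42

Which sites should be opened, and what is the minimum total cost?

Open C and E; minimum total cost 113.

For any fixed open set, each customer zone goes to its cheapest open site; total = fixed + service.
{C, E}: Z1→C 30, Z2→E 18, Z3→C 36. Service 84; fixed 29; total 113.
{A, C}: service 84 + fixed 31 = 115
{A, D}: Z1→A 45, Z2→A 18, Z3→D 36. Service 99; fixed 18; total 117.
{A, B, C, D, E}: service 84 + fixed 57 = 141
No other subset beats 113.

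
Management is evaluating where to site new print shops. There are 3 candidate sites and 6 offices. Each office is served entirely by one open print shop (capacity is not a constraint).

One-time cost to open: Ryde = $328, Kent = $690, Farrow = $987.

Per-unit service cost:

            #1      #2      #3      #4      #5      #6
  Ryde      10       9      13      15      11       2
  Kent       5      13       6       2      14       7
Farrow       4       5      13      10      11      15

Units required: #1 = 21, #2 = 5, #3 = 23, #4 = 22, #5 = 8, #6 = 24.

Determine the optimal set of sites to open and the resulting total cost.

For any fixed open set, each office goes to its cheapest open site; total = fixed + service.
{Kent}: #1→Kent 5·21=105, #2→Kent 13·5=65, #3→Kent 6·23=138, #4→Kent 2·22=44, #5→Kent 14·8=112, #6→Kent 7·24=168. Service 632; fixed 690; total 1322.
{Ryde}: service 1020 + fixed 328 = 1348
{Ryde, Kent}: service 468 + fixed 1018 = 1486
{Ryde, Kent, Farrow}: #1→Farrow 4·21=84, #2→Farrow 5·5=25, #3→Kent 6·23=138, #4→Kent 2·22=44, #5→Ryde 11·8=88, #6→Ryde 2·24=48. Service 427; fixed 2005; total 2432.
No other subset beats 1322.

Open Kent only; minimum total cost 1322.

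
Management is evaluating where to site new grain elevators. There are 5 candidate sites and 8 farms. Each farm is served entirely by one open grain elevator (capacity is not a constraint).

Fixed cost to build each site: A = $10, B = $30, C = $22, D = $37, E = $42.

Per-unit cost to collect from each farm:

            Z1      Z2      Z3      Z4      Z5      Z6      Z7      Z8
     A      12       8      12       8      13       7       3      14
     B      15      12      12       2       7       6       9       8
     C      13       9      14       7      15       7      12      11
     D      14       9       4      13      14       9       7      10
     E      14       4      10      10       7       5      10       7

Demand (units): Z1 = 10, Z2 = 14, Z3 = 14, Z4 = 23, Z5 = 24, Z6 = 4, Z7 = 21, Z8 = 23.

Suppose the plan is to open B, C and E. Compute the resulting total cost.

Each farm is assigned to its cheapest site among the open ones.
{B, C, E}: Z1→C 13·10=130, Z2→E 4·14=56, Z3→E 10·14=140, Z4→B 2·23=46, Z5→B 7·24=168, Z6→E 5·4=20, Z7→B 9·21=189, Z8→E 7·23=161. Service 910; fixed 94; total 1004.

Total cost: 1004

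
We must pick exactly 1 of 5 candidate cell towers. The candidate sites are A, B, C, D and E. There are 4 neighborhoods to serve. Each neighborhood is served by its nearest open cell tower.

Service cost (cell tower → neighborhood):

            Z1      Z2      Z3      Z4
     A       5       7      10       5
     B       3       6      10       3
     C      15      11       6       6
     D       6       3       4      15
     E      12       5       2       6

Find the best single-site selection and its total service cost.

With exactly 1 open, each neighborhood uses its cheapest among the chosen.
{B}: Z1→B 3, Z2→B 6, Z3→B 10, Z4→B 3. Service cost 22.
{E}: service cost 25
{A}: service cost 27
Among all 5 size-1 choices, {B} is lowest.

Choose B only; total service cost 22.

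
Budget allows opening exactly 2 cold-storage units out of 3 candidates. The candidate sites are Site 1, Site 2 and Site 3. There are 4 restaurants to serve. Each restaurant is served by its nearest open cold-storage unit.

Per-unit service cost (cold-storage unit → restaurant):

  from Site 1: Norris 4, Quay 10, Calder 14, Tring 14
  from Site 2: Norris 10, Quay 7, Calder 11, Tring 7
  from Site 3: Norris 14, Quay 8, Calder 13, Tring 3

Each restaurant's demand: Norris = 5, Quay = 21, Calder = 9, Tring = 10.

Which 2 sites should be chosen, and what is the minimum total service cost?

With exactly 2 open, each restaurant uses its cheapest among the chosen.
{Site 2, Site 3}: Norris→Site 2 10·5=50, Quay→Site 2 7·21=147, Calder→Site 2 11·9=99, Tring→Site 3 3·10=30. Service cost 326.
{Site 1, Site 3}: service cost 335
{Site 1, Site 2}: service cost 336
Among all 3 size-2 choices, {Site 2, Site 3} is lowest.

Choose Site 2 and Site 3; total service cost 326.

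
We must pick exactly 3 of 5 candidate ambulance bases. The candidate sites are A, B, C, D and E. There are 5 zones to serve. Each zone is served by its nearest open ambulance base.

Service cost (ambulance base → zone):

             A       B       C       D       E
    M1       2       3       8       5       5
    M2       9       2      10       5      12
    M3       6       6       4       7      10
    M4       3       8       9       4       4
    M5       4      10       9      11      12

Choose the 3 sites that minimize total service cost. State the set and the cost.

Choose A, B and C; total service cost 15.

With exactly 3 open, each zone uses its cheapest among the chosen.
{A, B, C}: M1→A 2, M2→B 2, M3→C 4, M4→A 3, M5→A 4. Service cost 15.
{A, B, D}: service cost 17
{A, B, E}: service cost 17
Among all 10 size-3 choices, {A, B, C} is lowest.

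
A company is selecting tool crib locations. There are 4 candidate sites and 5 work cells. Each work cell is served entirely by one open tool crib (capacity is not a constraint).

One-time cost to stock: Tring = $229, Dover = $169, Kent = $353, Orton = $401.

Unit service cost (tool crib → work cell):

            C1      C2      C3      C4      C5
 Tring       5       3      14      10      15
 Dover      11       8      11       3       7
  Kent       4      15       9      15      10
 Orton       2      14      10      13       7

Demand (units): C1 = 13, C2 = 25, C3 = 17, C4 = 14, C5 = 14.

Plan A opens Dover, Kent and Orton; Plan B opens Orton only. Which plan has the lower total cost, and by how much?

Plan A: {Dover, Kent, Orton}: C1→Orton 2·13=26, C2→Dover 8·25=200, C3→Kent 9·17=153, C4→Dover 3·14=42, C5→Dover 7·14=98. Service 519; fixed 923; total 1442.
Plan B: {Orton}: C1→Orton 2·13=26, C2→Orton 14·25=350, C3→Orton 10·17=170, C4→Orton 13·14=182, C5→Orton 7·14=98. Service 826; fixed 401; total 1227.
Difference: |1442 − 1227| = 215.

Plan B is cheaper by 215.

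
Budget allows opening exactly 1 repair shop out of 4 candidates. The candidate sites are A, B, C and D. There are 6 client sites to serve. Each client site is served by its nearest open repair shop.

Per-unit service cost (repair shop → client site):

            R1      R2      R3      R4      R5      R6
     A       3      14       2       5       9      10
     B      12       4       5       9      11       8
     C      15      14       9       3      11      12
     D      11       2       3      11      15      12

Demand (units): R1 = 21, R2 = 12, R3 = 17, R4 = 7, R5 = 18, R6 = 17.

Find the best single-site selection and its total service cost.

Choose A only; total service cost 632.

With exactly 1 open, each client site uses its cheapest among the chosen.
{A}: R1→A 3·21=63, R2→A 14·12=168, R3→A 2·17=34, R4→A 5·7=35, R5→A 9·18=162, R6→A 10·17=170. Service cost 632.
{B}: service cost 782
{D}: service cost 857
Among all 4 size-1 choices, {A} is lowest.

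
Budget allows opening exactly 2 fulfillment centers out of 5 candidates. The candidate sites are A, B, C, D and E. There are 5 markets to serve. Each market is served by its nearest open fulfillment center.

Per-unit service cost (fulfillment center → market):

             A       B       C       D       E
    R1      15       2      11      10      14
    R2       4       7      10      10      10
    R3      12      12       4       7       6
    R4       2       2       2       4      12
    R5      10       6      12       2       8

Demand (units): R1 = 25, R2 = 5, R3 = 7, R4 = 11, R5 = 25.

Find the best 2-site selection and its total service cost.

With exactly 2 open, each market uses its cheapest among the chosen.
{B, D}: R1→B 2·25=50, R2→B 7·5=35, R3→D 7·7=49, R4→B 2·11=22, R5→D 2·25=50. Service cost 206.
{B, C}: service cost 285
{B, E}: service cost 299
Among all 10 size-2 choices, {B, D} is lowest.

Choose B and D; total service cost 206.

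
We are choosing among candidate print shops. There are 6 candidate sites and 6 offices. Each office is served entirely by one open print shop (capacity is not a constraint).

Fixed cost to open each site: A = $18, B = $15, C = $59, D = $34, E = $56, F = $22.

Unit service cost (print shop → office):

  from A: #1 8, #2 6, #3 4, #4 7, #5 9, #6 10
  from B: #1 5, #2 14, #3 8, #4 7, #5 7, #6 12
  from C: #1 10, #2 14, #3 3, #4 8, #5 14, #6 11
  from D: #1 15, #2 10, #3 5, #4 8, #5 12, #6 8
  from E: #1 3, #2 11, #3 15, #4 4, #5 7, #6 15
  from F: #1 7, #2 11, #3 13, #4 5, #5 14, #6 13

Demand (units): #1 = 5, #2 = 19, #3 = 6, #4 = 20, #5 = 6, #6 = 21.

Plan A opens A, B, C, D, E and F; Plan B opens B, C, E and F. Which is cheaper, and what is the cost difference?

Plan A is cheaper by 106.

Plan A: {A, B, C, D, E, F}: #1→E 3·5=15, #2→A 6·19=114, #3→C 3·6=18, #4→E 4·20=80, #5→B 7·6=42, #6→D 8·21=168. Service 437; fixed 204; total 641.
Plan B: {B, C, E, F}: #1→E 3·5=15, #2→E 11·19=209, #3→C 3·6=18, #4→E 4·20=80, #5→B 7·6=42, #6→C 11·21=231. Service 595; fixed 152; total 747.
Difference: |641 − 747| = 106.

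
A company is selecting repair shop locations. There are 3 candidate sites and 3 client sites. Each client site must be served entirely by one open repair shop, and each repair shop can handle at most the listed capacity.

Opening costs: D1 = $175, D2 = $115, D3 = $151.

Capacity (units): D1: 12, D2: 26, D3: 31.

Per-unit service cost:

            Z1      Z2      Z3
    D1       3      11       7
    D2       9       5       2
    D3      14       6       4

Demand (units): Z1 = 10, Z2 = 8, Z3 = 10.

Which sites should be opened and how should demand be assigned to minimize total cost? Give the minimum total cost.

Minimum total cost: 379

Open {D3}: Z1→D3 14·10=140, Z2→D3 6·8=48, Z3→D3 4·10=40.
Loads: D3 carries 28/31. Service 228; fixed 151; total 379.
Next best feasible plan costs 380.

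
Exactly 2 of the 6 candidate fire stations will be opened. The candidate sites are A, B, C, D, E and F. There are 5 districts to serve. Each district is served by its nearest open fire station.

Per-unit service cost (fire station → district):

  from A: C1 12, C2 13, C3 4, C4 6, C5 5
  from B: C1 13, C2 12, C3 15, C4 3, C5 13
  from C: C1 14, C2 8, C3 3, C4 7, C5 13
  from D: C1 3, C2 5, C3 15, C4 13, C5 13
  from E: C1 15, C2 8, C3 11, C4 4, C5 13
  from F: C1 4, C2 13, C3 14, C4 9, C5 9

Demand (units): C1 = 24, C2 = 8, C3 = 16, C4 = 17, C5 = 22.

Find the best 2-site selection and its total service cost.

Choose A and D; total service cost 388.

With exactly 2 open, each district uses its cheapest among the chosen.
{A, D}: C1→D 3·24=72, C2→D 5·8=40, C3→A 4·16=64, C4→A 6·17=102, C5→A 5·22=110. Service cost 388.
{A, F}: service cost 476
{C, F}: service cost 525
Among all 15 size-2 choices, {A, D} is lowest.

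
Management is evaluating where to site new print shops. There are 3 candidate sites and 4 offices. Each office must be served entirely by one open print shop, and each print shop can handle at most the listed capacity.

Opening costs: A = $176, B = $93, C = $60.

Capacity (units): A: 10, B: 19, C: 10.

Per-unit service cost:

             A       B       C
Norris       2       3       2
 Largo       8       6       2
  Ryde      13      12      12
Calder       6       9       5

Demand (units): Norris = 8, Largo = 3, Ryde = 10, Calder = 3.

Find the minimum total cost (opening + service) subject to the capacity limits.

Minimum total cost: 318

Open {B, C}: Norris→B 3·8=24, Largo→C 2·3=6, Ryde→B 12·10=120, Calder→C 5·3=15.
Loads: B carries 18/19, C carries 6/10. Service 165; fixed 153; total 318.
Next best feasible plan costs 334.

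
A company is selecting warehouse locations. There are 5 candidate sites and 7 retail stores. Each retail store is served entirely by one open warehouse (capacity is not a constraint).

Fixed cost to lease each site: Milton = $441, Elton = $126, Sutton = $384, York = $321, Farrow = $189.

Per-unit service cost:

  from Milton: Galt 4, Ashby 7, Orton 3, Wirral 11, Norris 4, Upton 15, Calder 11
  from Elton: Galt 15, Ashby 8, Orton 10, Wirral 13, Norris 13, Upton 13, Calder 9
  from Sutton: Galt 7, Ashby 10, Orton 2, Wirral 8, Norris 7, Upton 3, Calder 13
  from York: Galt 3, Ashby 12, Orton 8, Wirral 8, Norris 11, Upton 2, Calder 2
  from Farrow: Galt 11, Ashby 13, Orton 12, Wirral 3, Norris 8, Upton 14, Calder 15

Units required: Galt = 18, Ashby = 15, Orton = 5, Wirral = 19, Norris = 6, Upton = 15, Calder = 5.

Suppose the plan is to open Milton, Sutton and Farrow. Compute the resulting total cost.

Each retail store is assigned to its cheapest site among the open ones.
{Milton, Sutton, Farrow}: Galt→Milton 4·18=72, Ashby→Milton 7·15=105, Orton→Sutton 2·5=10, Wirral→Farrow 3·19=57, Norris→Milton 4·6=24, Upton→Sutton 3·15=45, Calder→Milton 11·5=55. Service 368; fixed 1014; total 1382.

Total cost: 1382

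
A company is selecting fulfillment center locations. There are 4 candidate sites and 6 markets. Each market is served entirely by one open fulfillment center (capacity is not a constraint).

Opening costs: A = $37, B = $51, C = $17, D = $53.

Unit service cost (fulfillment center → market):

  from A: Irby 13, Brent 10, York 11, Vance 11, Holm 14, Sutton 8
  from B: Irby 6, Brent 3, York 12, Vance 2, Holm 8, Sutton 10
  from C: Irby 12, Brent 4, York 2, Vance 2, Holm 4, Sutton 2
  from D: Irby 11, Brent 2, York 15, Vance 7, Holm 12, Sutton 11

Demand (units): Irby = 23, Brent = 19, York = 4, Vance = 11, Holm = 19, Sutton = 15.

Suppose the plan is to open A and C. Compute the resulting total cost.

Each market is assigned to its cheapest site among the open ones.
{A, C}: Irby→C 12·23=276, Brent→C 4·19=76, York→C 2·4=8, Vance→C 2·11=22, Holm→C 4·19=76, Sutton→C 2·15=30. Service 488; fixed 54; total 542.

Total cost: 542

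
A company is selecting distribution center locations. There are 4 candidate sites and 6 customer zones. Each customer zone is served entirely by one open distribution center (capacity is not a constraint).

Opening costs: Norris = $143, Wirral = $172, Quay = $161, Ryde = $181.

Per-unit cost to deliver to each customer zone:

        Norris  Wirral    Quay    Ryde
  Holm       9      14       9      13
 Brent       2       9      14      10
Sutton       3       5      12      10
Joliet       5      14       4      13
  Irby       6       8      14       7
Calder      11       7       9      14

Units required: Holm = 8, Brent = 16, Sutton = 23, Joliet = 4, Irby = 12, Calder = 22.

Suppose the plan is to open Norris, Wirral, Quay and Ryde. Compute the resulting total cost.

Each customer zone is assigned to its cheapest site among the open ones.
{Norris, Wirral, Quay, Ryde}: Holm→Norris 9·8=72, Brent→Norris 2·16=32, Sutton→Norris 3·23=69, Joliet→Quay 4·4=16, Irby→Norris 6·12=72, Calder→Wirral 7·22=154. Service 415; fixed 657; total 1072.

Total cost: 1072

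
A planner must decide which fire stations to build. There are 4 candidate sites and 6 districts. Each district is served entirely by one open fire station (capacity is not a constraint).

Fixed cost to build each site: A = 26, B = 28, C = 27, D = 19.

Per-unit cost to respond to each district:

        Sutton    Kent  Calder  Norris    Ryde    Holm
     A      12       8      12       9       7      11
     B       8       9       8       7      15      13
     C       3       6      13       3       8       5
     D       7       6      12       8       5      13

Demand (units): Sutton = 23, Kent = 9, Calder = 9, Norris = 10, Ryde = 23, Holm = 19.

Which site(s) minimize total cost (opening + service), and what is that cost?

Open B, C and D; minimum total cost 509.

For any fixed open set, each district goes to its cheapest open site; total = fixed + service.
{B, C, D}: Sutton→C 3·23=69, Kent→C 6·9=54, Calder→B 8·9=72, Norris→C 3·10=30, Ryde→D 5·23=115, Holm→C 5·19=95. Service 435; fixed 74; total 509.
{C, D}: service 471 + fixed 46 = 517
{A, B, C, D}: service 435 + fixed 100 = 535
{D}: service 765 + fixed 19 = 784
No other subset beats 509.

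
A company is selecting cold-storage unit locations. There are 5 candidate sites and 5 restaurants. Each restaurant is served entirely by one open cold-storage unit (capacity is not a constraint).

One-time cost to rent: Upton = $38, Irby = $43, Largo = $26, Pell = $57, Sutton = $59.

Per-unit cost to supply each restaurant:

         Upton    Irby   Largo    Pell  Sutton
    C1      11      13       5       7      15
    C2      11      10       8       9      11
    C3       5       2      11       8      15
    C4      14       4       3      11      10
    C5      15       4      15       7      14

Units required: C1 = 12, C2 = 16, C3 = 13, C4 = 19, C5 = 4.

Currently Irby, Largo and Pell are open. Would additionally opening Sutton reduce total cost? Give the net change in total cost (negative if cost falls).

No — net change +59 (cost rises by 59).

Current service cost with {Irby, Largo, Pell}: 287.
Adding Sutton: each restaurant re-picks its cheapest; new service cost 287, saving 0.
Extra fixed cost: 59. Net change = 59 − 0 = 59.
(Totals: 413 → 472.)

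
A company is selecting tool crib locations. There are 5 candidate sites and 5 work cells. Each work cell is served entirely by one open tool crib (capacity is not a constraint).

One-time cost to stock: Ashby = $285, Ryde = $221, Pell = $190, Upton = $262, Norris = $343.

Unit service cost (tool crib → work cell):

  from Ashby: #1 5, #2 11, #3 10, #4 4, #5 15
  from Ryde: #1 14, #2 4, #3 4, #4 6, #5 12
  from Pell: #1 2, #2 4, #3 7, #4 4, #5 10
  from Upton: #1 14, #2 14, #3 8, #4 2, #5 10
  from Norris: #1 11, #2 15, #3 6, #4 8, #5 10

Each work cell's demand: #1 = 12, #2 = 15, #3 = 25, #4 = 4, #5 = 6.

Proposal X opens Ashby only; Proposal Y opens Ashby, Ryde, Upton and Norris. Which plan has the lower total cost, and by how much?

Proposal X is cheaper by 533.

Proposal X: {Ashby}: #1→Ashby 5·12=60, #2→Ashby 11·15=165, #3→Ashby 10·25=250, #4→Ashby 4·4=16, #5→Ashby 15·6=90. Service 581; fixed 285; total 866.
Proposal Y: {Ashby, Ryde, Upton, Norris}: #1→Ashby 5·12=60, #2→Ryde 4·15=60, #3→Ryde 4·25=100, #4→Upton 2·4=8, #5→Upton 10·6=60. Service 288; fixed 1111; total 1399.
Difference: |866 − 1399| = 533.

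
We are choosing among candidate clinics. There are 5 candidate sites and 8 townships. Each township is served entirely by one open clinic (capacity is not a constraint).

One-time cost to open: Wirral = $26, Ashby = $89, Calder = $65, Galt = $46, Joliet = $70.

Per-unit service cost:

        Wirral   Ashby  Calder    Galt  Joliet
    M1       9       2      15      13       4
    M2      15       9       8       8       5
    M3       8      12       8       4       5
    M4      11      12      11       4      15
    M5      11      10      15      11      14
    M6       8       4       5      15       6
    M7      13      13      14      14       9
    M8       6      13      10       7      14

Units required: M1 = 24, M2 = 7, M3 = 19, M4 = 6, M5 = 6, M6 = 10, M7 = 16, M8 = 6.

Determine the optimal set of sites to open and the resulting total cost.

Open Galt and Joliet; minimum total cost 659.

For any fixed open set, each township goes to its cheapest open site; total = fixed + service.
{Galt, Joliet}: M1→Joliet 4·24=96, M2→Joliet 5·7=35, M3→Galt 4·19=76, M4→Galt 4·6=24, M5→Galt 11·6=66, M6→Joliet 6·10=60, M7→Joliet 9·16=144, M8→Galt 7·6=42. Service 543; fixed 116; total 659.
{Ashby, Galt, Joliet}: service 469 + fixed 205 = 674
{Wirral, Galt, Joliet}: service 537 + fixed 142 = 679
{Wirral, Ashby, Calder, Galt, Joliet}: M1→Ashby 2·24=48, M2→Joliet 5·7=35, M3→Galt 4·19=76, M4→Galt 4·6=24, M5→Ashby 10·6=60, M6→Ashby 4·10=40, M7→Joliet 9·16=144, M8→Wirral 6·6=36. Service 463; fixed 296; total 759.
No other subset beats 659.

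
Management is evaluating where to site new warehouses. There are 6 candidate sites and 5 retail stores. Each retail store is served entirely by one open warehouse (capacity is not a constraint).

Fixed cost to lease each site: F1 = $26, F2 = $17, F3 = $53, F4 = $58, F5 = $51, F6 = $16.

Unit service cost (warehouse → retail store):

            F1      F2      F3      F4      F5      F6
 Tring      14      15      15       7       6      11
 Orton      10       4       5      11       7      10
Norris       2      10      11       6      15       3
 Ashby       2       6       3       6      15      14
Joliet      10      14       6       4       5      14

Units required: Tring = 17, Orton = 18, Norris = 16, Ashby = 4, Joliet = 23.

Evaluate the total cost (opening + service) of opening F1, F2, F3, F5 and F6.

Total cost: 492

Each retail store is assigned to its cheapest site among the open ones.
{F1, F2, F3, F5, F6}: Tring→F5 6·17=102, Orton→F2 4·18=72, Norris→F1 2·16=32, Ashby→F1 2·4=8, Joliet→F5 5·23=115. Service 329; fixed 163; total 492.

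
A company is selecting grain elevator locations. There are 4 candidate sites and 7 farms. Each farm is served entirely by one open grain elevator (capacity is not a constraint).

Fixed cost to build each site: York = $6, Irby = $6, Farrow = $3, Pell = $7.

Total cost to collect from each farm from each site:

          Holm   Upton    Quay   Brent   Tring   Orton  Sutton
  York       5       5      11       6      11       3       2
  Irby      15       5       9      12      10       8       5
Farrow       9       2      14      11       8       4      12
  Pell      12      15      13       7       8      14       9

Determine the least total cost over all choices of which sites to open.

Minimum total cost: 46

For any fixed open set, each farm goes to its cheapest open site; total = fixed + service.
{York, Farrow}: Holm→York 5, Upton→Farrow 2, Quay→York 11, Brent→York 6, Tring→Farrow 8, Orton→York 3, Sutton→York 2. Service 37; fixed 9; total 46.
{York}: service 43 + fixed 6 = 49
{York, Irby, Farrow}: service 35 + fixed 15 = 50
{York, Irby, Farrow, Pell}: Holm→York 5, Upton→Farrow 2, Quay→Irby 9, Brent→York 6, Tring→Farrow 8, Orton→York 3, Sutton→York 2. Service 35; fixed 22; total 57.
(All 15 nonempty subsets were checked; York and Farrow is lowest.)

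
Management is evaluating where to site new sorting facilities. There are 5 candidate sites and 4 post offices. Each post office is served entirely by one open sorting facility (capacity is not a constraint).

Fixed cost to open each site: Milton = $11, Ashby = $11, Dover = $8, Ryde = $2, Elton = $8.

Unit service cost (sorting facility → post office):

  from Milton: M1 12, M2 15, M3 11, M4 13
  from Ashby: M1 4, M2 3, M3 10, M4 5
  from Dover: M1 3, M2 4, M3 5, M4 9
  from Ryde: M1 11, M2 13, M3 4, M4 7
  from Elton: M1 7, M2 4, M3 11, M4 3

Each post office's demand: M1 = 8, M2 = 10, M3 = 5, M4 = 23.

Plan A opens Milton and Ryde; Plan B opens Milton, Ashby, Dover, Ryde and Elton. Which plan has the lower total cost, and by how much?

Plan B is cheaper by 229.

Plan A: {Milton, Ryde}: M1→Ryde 11·8=88, M2→Ryde 13·10=130, M3→Ryde 4·5=20, M4→Ryde 7·23=161. Service 399; fixed 13; total 412.
Plan B: {Milton, Ashby, Dover, Ryde, Elton}: M1→Dover 3·8=24, M2→Ashby 3·10=30, M3→Ryde 4·5=20, M4→Elton 3·23=69. Service 143; fixed 40; total 183.
Difference: |412 − 183| = 229.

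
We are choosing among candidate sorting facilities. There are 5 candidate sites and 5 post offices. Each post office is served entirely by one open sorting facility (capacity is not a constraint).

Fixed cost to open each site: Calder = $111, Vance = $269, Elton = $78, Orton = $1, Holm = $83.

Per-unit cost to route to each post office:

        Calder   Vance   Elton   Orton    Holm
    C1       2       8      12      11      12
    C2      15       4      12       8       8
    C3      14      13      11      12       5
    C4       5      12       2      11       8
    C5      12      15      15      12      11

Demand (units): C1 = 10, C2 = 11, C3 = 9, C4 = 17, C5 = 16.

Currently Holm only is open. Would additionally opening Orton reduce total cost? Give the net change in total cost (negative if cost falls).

Yes — net change −9 (cost falls by 9).

Current service cost with {Holm}: 565.
Adding Orton: each post office re-picks its cheapest; new service cost 555, saving 10.
Extra fixed cost: 1. Net change = 1 − 10 = -9.
(Totals: 648 → 639.)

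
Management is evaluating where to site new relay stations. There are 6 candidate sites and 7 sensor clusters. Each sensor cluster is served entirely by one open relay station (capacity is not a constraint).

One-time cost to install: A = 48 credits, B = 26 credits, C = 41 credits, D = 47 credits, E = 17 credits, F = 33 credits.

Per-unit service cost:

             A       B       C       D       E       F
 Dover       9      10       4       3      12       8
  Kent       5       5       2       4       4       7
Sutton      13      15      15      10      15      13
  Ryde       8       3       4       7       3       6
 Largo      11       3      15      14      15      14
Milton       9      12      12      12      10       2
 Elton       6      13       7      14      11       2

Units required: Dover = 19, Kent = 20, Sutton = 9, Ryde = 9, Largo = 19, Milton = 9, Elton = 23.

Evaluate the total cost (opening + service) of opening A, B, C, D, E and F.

Each sensor cluster is assigned to its cheapest site among the open ones.
{A, B, C, D, E, F}: Dover→D 3·19=57, Kent→C 2·20=40, Sutton→D 10·9=90, Ryde→B 3·9=27, Largo→B 3·19=57, Milton→F 2·9=18, Elton→F 2·23=46. Service 335; fixed 212; total 547.

Total cost: 547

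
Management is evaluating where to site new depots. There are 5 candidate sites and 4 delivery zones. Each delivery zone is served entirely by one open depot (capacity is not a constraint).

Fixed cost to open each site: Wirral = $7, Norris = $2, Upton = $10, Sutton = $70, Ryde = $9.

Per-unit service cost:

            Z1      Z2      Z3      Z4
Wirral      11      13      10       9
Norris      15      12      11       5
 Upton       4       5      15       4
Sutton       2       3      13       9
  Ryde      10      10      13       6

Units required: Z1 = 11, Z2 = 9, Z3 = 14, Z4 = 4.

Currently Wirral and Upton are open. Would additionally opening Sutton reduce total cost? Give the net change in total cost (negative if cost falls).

No — net change +30 (cost rises by 30).

Current service cost with {Wirral, Upton}: 245.
Adding Sutton: each delivery zone re-picks its cheapest; new service cost 205, saving 40.
Extra fixed cost: 70. Net change = 70 − 40 = 30.
(Totals: 262 → 292.)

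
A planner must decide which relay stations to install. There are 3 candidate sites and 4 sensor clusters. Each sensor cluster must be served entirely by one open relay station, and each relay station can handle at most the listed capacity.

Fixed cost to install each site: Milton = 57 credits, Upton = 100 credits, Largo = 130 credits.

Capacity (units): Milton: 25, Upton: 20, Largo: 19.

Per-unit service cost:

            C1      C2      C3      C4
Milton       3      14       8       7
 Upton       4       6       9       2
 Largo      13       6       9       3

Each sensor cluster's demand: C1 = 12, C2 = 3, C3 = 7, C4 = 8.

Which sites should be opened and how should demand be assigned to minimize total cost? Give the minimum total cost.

Open {Milton, Upton}: C1→Milton 3·12=36, C2→Upton 6·3=18, C3→Milton 8·7=56, C4→Upton 2·8=16.
Loads: Milton carries 19/25, Upton carries 11/20. Service 126; fixed 157; total 283.
Next best feasible plan costs 290.

Minimum total cost: 283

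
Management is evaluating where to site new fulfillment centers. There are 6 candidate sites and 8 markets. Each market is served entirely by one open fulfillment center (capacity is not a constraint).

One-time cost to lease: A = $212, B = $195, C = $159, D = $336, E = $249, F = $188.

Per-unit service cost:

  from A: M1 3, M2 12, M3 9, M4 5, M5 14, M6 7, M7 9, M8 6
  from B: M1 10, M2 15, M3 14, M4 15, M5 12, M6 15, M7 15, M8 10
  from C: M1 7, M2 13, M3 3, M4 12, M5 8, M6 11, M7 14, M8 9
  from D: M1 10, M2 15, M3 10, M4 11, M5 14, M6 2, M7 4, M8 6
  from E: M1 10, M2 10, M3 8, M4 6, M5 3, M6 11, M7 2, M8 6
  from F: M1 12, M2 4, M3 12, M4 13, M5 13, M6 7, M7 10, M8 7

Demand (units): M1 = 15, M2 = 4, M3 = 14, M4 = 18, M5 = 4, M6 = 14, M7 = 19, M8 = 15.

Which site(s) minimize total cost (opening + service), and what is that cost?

For any fixed open set, each market goes to its cheapest open site; total = fixed + service.
{A}: M1→A 3·15=45, M2→A 12·4=48, M3→A 9·14=126, M4→A 5·18=90, M5→A 14·4=56, M6→A 7·14=98, M7→A 9·19=171, M8→A 6·15=90. Service 724; fixed 212; total 936.
{E}: service 704 + fixed 249 = 953
{A, E}: M1→A 3·15=45, M2→E 10·4=40, M3→E 8·14=112, M4→A 5·18=90, M5→E 3·4=12, M6→A 7·14=98, M7→E 2·19=38, M8→A 6·15=90. Service 525; fixed 461; total 986.
{A, B, C, D, E, F}: service 361 + fixed 1339 = 1700
No other subset beats 936.

Open A only; minimum total cost 936.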